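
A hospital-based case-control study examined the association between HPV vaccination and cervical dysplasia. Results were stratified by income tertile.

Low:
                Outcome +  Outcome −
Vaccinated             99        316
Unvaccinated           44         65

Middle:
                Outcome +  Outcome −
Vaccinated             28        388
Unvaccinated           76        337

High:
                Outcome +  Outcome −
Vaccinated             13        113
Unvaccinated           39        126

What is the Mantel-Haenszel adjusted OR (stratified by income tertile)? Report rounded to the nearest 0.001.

OR_MH = Σ(aᵢdᵢ/nᵢ) / Σ(bᵢcᵢ/nᵢ), where nᵢ is the stratum total.
Stratum 1 (Low): n = 524; a·d/n = 99·65/524 = 12.2805; b·c/n = 316·44/524 = 26.5344
Stratum 2 (Middle): n = 829; a·d/n = 28·337/829 = 11.3824; b·c/n = 388·76/829 = 35.5706
Stratum 3 (High): n = 291; a·d/n = 13·126/291 = 5.6289; b·c/n = 113·39/291 = 15.1443
OR_MH = (12.2805 + 11.3824 + 5.6289) / (26.5344 + 35.5706 + 15.1443) = 29.2918 / 77.2492 = 0.37919

0.379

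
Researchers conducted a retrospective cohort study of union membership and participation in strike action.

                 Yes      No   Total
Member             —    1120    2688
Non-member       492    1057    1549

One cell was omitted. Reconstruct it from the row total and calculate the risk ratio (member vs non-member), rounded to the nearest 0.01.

The missing cell is in the exposed row: 2688 − 1120 = 1568.
So a = 1568, b = 1120, c = 492, d = 1057.
RR = [a/(a+b)] / [c/(c+d)] = (1568/2688) / (492/1549) = 0.58333/0.31762 = 1.83655

1.84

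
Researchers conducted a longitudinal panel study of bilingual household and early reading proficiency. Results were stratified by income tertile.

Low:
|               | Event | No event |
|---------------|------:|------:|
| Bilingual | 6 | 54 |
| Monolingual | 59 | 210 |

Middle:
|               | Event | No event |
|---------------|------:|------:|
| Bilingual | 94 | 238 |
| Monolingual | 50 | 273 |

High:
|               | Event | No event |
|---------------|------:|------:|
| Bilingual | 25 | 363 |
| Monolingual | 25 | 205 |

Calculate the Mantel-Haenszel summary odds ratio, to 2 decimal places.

OR_MH = Σ(aᵢdᵢ/nᵢ) / Σ(bᵢcᵢ/nᵢ), where nᵢ is the stratum total.
Stratum 1 (Low): n = 329; a·d/n = 6·210/329 = 3.8298; b·c/n = 54·59/329 = 9.6839
Stratum 2 (Middle): n = 655; a·d/n = 94·273/655 = 39.1786; b·c/n = 238·50/655 = 18.1679
Stratum 3 (High): n = 618; a·d/n = 25·205/618 = 8.2929; b·c/n = 363·25/618 = 14.6845
OR_MH = (3.8298 + 39.1786 + 8.2929) / (9.6839 + 18.1679 + 14.6845) = 51.3013 / 42.5363 = 1.20606

1.21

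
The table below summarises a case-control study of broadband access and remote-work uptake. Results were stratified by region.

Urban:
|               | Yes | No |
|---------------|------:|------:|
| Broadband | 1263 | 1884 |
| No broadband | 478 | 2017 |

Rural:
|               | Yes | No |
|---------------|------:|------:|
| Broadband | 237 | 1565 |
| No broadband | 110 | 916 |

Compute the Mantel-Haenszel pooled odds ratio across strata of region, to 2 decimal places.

2.40

OR_MH = Σ(aᵢdᵢ/nᵢ) / Σ(bᵢcᵢ/nᵢ), where nᵢ is the stratum total.
Stratum 1 (Urban): n = 5642; a·d/n = 1263·2017/5642 = 451.5191; b·c/n = 1884·478/5642 = 159.6157
Stratum 2 (Rural): n = 2828; a·d/n = 237·916/2828 = 76.7652; b·c/n = 1565·110/2828 = 60.8734
OR_MH = (451.5191 + 76.7652) / (159.6157 + 60.8734) = 528.2843 / 220.4891 = 2.39597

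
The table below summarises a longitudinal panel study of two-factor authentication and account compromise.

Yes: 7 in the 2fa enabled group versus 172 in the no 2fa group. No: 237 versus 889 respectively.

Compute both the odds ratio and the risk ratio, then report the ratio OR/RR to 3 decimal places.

0.863

From the description: a = 7, b = 237, c = 172, d = 889.
OR = (7·889)/(237·172) = 6223/40764 = 0.15266
Risk in exposed = 7/244 = 0.02869; risk in unexposed = 172/1061 = 0.16211; RR = 0.17697
OR/RR = 0.15266 / 0.17697 = 0.86264
The outcome is not rare, so the OR lies further from 1 than the RR.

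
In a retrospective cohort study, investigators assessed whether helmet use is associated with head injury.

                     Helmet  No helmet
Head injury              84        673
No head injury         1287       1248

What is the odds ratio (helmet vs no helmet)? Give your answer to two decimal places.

0.12

Reading the table with exposure as columns: a = 84 (Helmet, case), b = 1287 (Helmet, non-case), c = 673 (No helmet, case), d = 1248.
OR = (a·d)/(b·c) = (84 × 1248) / (1287 × 673) = 104832 / 866151 = 0.12103
Exposure is associated with lower odds of head injury (OR = 0.12 < 1).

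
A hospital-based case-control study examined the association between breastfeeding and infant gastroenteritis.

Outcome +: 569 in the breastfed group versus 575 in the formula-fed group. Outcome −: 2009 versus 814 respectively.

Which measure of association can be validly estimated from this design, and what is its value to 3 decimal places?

From the description: a = 569, b = 2009, c = 575, d = 814.
This is a hospital-based case-control study: participants were sampled on outcome status, so risks in the source population cannot be estimated directly — relative risk is not valid here. The odds ratio is the appropriate measure.
OR = (a·d)/(b·c) = (569 × 814) / (2009 × 575) = 463166 / 1155175 = 0.40095

0.401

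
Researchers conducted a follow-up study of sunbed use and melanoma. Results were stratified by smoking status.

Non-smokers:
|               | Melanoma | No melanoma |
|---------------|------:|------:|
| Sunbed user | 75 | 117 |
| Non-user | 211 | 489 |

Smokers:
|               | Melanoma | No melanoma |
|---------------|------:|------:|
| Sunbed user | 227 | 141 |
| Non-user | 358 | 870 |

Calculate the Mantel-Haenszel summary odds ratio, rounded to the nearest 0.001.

OR_MH = Σ(aᵢdᵢ/nᵢ) / Σ(bᵢcᵢ/nᵢ), where nᵢ is the stratum total.
Stratum 1 (Non-smokers): n = 892; a·d/n = 75·489/892 = 41.1155; b·c/n = 117·211/892 = 27.6760
Stratum 2 (Smokers): n = 1596; a·d/n = 227·870/1596 = 123.7406; b·c/n = 141·358/1596 = 31.6278
OR_MH = (41.1155 + 123.7406) / (27.6760 + 31.6278) = 164.8561 / 59.3038 = 2.77986

2.780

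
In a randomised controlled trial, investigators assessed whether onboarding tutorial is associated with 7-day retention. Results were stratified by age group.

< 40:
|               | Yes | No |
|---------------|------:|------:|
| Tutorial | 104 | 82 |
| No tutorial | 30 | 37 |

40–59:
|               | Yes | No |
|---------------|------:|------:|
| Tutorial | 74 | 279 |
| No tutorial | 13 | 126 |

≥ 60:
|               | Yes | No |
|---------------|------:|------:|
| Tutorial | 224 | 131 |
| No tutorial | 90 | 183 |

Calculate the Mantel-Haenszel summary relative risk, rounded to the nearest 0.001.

1.773

RR_MH = Σ(aᵢ·n₀ᵢ/nᵢ) / Σ(cᵢ·n₁ᵢ/nᵢ), with n₁ᵢ = aᵢ+bᵢ (exposed), n₀ᵢ = cᵢ+dᵢ (unexposed), nᵢ = n₁ᵢ+n₀ᵢ.
Stratum 1 (< 40): n₁ = 186, n₀ = 67, n = 253; a·n₀/n = 104·67/253 = 27.5415; c·n₁/n = 30·186/253 = 22.0553
Stratum 2 (40–59): n₁ = 353, n₀ = 139, n = 492; a·n₀/n = 74·139/492 = 20.9065; c·n₁/n = 13·353/492 = 9.3272
Stratum 3 (≥ 60): n₁ = 355, n₀ = 273, n = 628; a·n₀/n = 224·273/628 = 97.3758; c·n₁/n = 90·355/628 = 50.8758
RR_MH = (27.5415 + 20.9065 + 97.3758) / (22.0553 + 9.3272 + 50.8758) = 145.8238 / 82.2584 = 1.77275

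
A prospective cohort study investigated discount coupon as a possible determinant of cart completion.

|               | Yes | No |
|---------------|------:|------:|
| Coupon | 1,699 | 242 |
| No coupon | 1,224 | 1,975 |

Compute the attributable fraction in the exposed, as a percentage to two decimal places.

56.29

Cells: a = 1699, b = 242, c = 1224, d = 1975.
Risk in exposed = 1699/1941 = 0.87532; risk in unexposed = 1224/3199 = 0.38262.
RR = 0.87532/0.38262 = 2.28771
AR% = (RR − 1)/RR × 100 = (2.28771 − 1)/2.28771 × 100 = 56.2881%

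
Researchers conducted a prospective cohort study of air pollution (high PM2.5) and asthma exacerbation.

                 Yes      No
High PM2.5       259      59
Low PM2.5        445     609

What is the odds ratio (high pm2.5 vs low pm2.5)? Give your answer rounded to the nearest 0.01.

Cells: a = 259, b = 59, c = 445, d = 609.
OR = (a·d)/(b·c) = (259 × 609) / (59 × 445) = 157731 / 26255 = 6.00766
The odds of asthma exacerbation are about 6.01 times as high in the high pm2.5 group.

6.01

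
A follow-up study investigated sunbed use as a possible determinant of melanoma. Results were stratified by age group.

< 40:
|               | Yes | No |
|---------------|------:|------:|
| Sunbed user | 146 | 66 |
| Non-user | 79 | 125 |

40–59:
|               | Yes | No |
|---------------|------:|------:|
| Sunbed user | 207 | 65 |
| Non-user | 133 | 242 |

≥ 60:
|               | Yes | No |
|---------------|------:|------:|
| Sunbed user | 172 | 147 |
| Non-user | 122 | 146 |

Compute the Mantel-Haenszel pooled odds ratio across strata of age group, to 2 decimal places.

OR_MH = Σ(aᵢdᵢ/nᵢ) / Σ(bᵢcᵢ/nᵢ), where nᵢ is the stratum total.
Stratum 1 (< 40): n = 416; a·d/n = 146·125/416 = 43.8702; b·c/n = 66·79/416 = 12.5337
Stratum 2 (40–59): n = 647; a·d/n = 207·242/647 = 77.4250; b·c/n = 65·133/647 = 13.3617
Stratum 3 (≥ 60): n = 587; a·d/n = 172·146/587 = 42.7802; b·c/n = 147·122/587 = 30.5520
OR_MH = (43.8702 + 77.4250 + 42.7802) / (12.5337 + 13.3617 + 30.5520) = 164.0755 / 56.4473 = 2.90670

2.91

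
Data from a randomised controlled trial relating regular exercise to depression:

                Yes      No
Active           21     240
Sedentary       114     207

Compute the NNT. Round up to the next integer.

Risk in treated group = 21/261 = 0.08046; risk in control = 114/321 = 0.35514.
Absolute risk reduction = 0.35514 − 0.08046 = 0.27468
NNT = 1 / ARR = 1 / 0.27468 = 3.641 → round up → 4

4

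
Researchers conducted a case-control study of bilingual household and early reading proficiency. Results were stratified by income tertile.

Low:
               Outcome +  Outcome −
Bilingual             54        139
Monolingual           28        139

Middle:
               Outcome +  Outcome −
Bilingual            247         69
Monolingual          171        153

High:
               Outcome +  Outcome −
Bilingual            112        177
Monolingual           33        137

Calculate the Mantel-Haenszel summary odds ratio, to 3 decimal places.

2.700

OR_MH = Σ(aᵢdᵢ/nᵢ) / Σ(bᵢcᵢ/nᵢ), where nᵢ is the stratum total.
Stratum 1 (Low): n = 360; a·d/n = 54·139/360 = 20.8500; b·c/n = 139·28/360 = 10.8111
Stratum 2 (Middle): n = 640; a·d/n = 247·153/640 = 59.0484; b·c/n = 69·171/640 = 18.4359
Stratum 3 (High): n = 459; a·d/n = 112·137/459 = 33.4292; b·c/n = 177·33/459 = 12.7255
OR_MH = (20.8500 + 59.0484 + 33.4292) / (10.8111 + 18.4359 + 12.7255) = 113.3276 / 41.9725 = 2.70004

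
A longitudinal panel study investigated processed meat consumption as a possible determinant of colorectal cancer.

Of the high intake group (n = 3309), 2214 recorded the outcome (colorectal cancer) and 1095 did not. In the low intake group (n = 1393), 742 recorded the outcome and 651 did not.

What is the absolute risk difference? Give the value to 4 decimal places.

0.1364

From the description: a = 2214, b = 1095, c = 742, d = 651.
Risk in exposed = 2214/3309 = 0.669084; risk in unexposed = 742/1393 = 0.532663.
Risk difference = 0.669084 − 0.532663 = 0.136421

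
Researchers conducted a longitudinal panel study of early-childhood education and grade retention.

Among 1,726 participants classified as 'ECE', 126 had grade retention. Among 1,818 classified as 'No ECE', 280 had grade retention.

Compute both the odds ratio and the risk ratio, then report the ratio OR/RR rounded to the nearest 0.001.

0.913

From the description: a = 126, b = 1600, c = 280, d = 1538.
OR = (126·1538)/(1600·280) = 193788/448000 = 0.43256
Risk in exposed = 126/1726 = 0.07300; risk in unexposed = 280/1818 = 0.15402; RR = 0.47399
OR/RR = 0.43256 / 0.47399 = 0.91261
The outcome is not rare, so the OR lies further from 1 than the RR.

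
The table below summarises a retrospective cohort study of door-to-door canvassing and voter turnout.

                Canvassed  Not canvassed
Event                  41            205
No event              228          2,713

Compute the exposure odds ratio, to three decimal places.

Reading the table with exposure as columns: a = 41 (Canvassed, case), b = 228 (Canvassed, non-case), c = 205 (Not canvassed, case), d = 2713.
OR = (a·d)/(b·c) = (41 × 2713) / (228 × 205) = 111233 / 46740 = 2.37982
The odds of voter turnout are about 2.38 times as high in the canvassed group.

2.380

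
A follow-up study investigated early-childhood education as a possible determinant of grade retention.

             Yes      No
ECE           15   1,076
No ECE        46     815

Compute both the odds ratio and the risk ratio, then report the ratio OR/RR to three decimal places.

0.960

Cells: a = 15, b = 1076, c = 46, d = 815.
OR = (15·815)/(1076·46) = 12225/49496 = 0.24699
Risk in exposed = 15/1091 = 0.01375; risk in unexposed = 46/861 = 0.05343; RR = 0.25734
OR/RR = 0.24699 / 0.25734 = 0.95977
The outcome is rare in both groups, so OR ≈ RR (ratio near 1).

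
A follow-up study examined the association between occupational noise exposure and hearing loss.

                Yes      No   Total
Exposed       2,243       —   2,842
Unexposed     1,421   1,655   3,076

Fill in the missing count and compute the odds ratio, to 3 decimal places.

4.361

The missing cell is in the exposed row: 2842 − 2243 = 599.
So a = 2243, b = 599, c = 1421, d = 1655.
OR = (a·d)/(b·c) = (2243 × 1655) / (599 × 1421) = 3712165 / 851179 = 4.36120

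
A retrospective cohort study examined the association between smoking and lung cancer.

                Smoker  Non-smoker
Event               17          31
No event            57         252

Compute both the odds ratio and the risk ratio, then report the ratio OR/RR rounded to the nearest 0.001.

1.156

Reading the table with exposure as columns: a = 17 (Smoker, case), b = 57 (Smoker, non-case), c = 31 (Non-smoker, case), d = 252.
OR = (17·252)/(57·31) = 4284/1767 = 2.42445
Risk in exposed = 17/74 = 0.22973; risk in unexposed = 31/283 = 0.10954; RR = 2.09721
OR/RR = 2.42445 / 2.09721 = 1.15603
The outcome is not rare, so the OR lies further from 1 than the RR.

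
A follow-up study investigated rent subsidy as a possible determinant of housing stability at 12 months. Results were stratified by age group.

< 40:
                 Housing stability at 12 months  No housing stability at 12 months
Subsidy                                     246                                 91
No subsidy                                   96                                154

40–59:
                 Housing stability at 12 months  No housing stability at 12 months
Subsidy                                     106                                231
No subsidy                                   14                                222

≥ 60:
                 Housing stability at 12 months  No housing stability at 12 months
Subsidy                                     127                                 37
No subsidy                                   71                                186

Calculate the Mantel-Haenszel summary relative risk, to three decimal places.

RR_MH = Σ(aᵢ·n₀ᵢ/nᵢ) / Σ(cᵢ·n₁ᵢ/nᵢ), with n₁ᵢ = aᵢ+bᵢ (exposed), n₀ᵢ = cᵢ+dᵢ (unexposed), nᵢ = n₁ᵢ+n₀ᵢ.
Stratum 1 (< 40): n₁ = 337, n₀ = 250, n = 587; a·n₀/n = 246·250/587 = 104.7700; c·n₁/n = 96·337/587 = 55.1141
Stratum 2 (40–59): n₁ = 337, n₀ = 236, n = 573; a·n₀/n = 106·236/573 = 43.6579; c·n₁/n = 14·337/573 = 8.2339
Stratum 3 (≥ 60): n₁ = 164, n₀ = 257, n = 421; a·n₀/n = 127·257/421 = 77.5273; c·n₁/n = 71·164/421 = 27.6580
RR_MH = (104.7700 + 43.6579 + 77.5273) / (55.1141 + 8.2339 + 27.6580) = 225.9553 / 91.0060 = 2.48286

2.483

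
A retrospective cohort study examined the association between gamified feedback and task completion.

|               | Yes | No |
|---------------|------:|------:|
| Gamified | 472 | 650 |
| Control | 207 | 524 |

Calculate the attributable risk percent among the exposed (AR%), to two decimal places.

32.69

Cells: a = 472, b = 650, c = 207, d = 524.
Risk in exposed = 472/1122 = 0.42068; risk in unexposed = 207/731 = 0.28317.
RR = 0.42068/0.28317 = 1.48558
AR% = (RR − 1)/RR × 100 = (1.48558 − 1)/1.48558 × 100 = 32.6862%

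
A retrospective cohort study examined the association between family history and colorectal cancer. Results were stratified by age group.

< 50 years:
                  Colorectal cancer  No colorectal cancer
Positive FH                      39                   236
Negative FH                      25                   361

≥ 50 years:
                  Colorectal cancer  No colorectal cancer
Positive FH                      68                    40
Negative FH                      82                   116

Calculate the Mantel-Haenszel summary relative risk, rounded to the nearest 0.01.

RR_MH = Σ(aᵢ·n₀ᵢ/nᵢ) / Σ(cᵢ·n₁ᵢ/nᵢ), with n₁ᵢ = aᵢ+bᵢ (exposed), n₀ᵢ = cᵢ+dᵢ (unexposed), nᵢ = n₁ᵢ+n₀ᵢ.
Stratum 1 (< 50 years): n₁ = 275, n₀ = 386, n = 661; a·n₀/n = 39·386/661 = 22.7746; c·n₁/n = 25·275/661 = 10.4009
Stratum 2 (≥ 50 years): n₁ = 108, n₀ = 198, n = 306; a·n₀/n = 68·198/306 = 44.0000; c·n₁/n = 82·108/306 = 28.9412
RR_MH = (22.7746 + 44.0000) / (10.4009 + 28.9412) = 66.7746 / 39.3421 = 1.69728

1.70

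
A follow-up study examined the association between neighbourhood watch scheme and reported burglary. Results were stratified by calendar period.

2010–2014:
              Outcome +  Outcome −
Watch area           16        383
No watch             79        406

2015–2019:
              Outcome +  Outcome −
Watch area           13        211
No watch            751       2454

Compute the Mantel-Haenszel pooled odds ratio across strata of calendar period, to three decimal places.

OR_MH = Σ(aᵢdᵢ/nᵢ) / Σ(bᵢcᵢ/nᵢ), where nᵢ is the stratum total.
Stratum 1 (2010–2014): n = 884; a·d/n = 16·406/884 = 7.3484; b·c/n = 383·79/884 = 34.2274
Stratum 2 (2015–2019): n = 3429; a·d/n = 13·2454/3429 = 9.3036; b·c/n = 211·751/3429 = 46.2120
OR_MH = (7.3484 + 9.3036) / (34.2274 + 46.2120) = 16.6520 / 80.4394 = 0.20701

0.207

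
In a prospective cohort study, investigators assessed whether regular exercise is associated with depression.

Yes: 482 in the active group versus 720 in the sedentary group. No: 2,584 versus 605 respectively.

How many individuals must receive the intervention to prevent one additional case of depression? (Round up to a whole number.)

Risk in treated group = 482/3066 = 0.15721; risk in control = 720/1325 = 0.54340.
Absolute risk reduction = 0.54340 − 0.15721 = 0.38619
NNT = 1 / ARR = 1 / 0.38619 = 2.589 → round up → 3

3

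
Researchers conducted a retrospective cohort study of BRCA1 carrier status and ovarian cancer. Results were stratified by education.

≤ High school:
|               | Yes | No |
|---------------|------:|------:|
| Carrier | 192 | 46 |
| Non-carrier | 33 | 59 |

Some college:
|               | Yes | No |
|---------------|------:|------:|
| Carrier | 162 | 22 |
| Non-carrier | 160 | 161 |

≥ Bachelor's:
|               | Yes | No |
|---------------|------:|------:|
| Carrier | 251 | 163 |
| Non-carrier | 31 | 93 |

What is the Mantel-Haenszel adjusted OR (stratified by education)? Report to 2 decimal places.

6.17

OR_MH = Σ(aᵢdᵢ/nᵢ) / Σ(bᵢcᵢ/nᵢ), where nᵢ is the stratum total.
Stratum 1 (≤ High school): n = 330; a·d/n = 192·59/330 = 34.3273; b·c/n = 46·33/330 = 4.6000
Stratum 2 (Some college): n = 505; a·d/n = 162·161/505 = 51.6475; b·c/n = 22·160/505 = 6.9703
Stratum 3 (≥ Bachelor's): n = 538; a·d/n = 251·93/538 = 43.3885; b·c/n = 163·31/538 = 9.3922
OR_MH = (34.3273 + 51.6475 + 43.3885) / (4.6000 + 6.9703 + 9.3922) = 129.3633 / 20.9625 = 6.17118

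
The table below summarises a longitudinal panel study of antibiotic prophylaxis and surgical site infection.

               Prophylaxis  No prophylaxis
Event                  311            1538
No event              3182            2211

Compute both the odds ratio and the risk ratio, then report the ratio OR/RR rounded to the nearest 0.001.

0.647

Reading the table with exposure as columns: a = 311 (Prophylaxis, case), b = 3182 (Prophylaxis, non-case), c = 1538 (No prophylaxis, case), d = 2211.
OR = (311·2211)/(3182·1538) = 687621/4893916 = 0.14051
Risk in exposed = 311/3493 = 0.08904; risk in unexposed = 1538/3749 = 0.41024; RR = 0.21703
OR/RR = 0.14051 / 0.21703 = 0.64740
The outcome is not rare, so the OR lies further from 1 than the RR.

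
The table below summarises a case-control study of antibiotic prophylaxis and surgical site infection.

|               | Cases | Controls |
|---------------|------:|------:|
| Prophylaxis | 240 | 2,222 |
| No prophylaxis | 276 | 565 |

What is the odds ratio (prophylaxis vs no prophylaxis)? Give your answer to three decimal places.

Cells: a = 240, b = 2222, c = 276, d = 565.
OR = (a·d)/(b·c) = (240 × 565) / (2222 × 276) = 135600 / 613272 = 0.22111
Exposure is associated with lower odds of surgical site infection (OR = 0.22 < 1).

0.221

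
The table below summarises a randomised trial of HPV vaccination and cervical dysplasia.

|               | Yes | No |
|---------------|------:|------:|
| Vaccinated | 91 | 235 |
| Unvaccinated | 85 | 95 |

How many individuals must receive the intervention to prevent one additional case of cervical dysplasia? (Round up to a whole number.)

6

Risk in treated group = 91/326 = 0.27914; risk in control = 85/180 = 0.47222.
Absolute risk reduction = 0.47222 − 0.27914 = 0.19308
NNT = 1 / ARR = 1 / 0.19308 = 5.179 → round up → 6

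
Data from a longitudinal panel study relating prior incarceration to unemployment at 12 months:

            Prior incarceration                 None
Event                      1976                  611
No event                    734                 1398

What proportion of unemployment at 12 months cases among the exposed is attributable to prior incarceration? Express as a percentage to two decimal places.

58.29

Reading the table with exposure as columns: a = 1976 (Prior incarceration, case), b = 734 (Prior incarceration, non-case), c = 611 (None, case), d = 1398.
Risk in exposed = 1976/2710 = 0.72915; risk in unexposed = 611/2009 = 0.30413.
RR = 0.72915/0.30413 = 2.39749
AR% = (RR − 1)/RR × 100 = (2.39749 − 1)/2.39749 × 100 = 58.2897%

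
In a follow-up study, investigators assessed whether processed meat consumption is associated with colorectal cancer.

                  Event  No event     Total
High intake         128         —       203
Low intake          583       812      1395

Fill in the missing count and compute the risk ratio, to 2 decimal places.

1.51

The missing cell is in the exposed row: 203 − 128 = 75.
So a = 128, b = 75, c = 583, d = 812.
RR = [a/(a+b)] / [c/(c+d)] = (128/203) / (583/1395) = 0.63054/0.41792 = 1.50876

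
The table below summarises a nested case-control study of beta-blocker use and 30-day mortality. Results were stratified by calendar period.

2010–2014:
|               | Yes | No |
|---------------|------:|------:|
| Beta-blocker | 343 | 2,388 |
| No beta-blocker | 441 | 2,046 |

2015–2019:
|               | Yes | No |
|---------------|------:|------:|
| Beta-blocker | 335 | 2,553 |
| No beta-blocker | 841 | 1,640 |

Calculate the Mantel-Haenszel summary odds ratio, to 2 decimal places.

0.39

OR_MH = Σ(aᵢdᵢ/nᵢ) / Σ(bᵢcᵢ/nᵢ), where nᵢ is the stratum total.
Stratum 1 (2010–2014): n = 5218; a·d/n = 343·2046/5218 = 134.4918; b·c/n = 2388·441/5218 = 201.8222
Stratum 2 (2015–2019): n = 5369; a·d/n = 335·1640/5369 = 102.3282; b·c/n = 2553·841/5369 = 399.9018
OR_MH = (134.4918 + 102.3282) / (201.8222 + 399.9018) = 236.8199 / 601.7240 = 0.39357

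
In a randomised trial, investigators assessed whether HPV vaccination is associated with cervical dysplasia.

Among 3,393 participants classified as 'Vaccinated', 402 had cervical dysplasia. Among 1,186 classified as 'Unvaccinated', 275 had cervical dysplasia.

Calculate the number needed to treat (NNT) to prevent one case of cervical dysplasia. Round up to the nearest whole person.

Risk in treated group = 402/3393 = 0.11848; risk in control = 275/1186 = 0.23187.
Absolute risk reduction = 0.23187 − 0.11848 = 0.11339
NNT = 1 / ARR = 1 / 0.11339 = 8.819 → round up → 9

9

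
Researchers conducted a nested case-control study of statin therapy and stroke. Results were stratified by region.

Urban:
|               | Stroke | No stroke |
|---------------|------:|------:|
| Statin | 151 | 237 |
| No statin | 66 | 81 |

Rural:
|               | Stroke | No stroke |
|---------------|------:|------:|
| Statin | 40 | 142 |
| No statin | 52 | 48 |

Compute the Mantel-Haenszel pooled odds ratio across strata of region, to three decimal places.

OR_MH = Σ(aᵢdᵢ/nᵢ) / Σ(bᵢcᵢ/nᵢ), where nᵢ is the stratum total.
Stratum 1 (Urban): n = 535; a·d/n = 151·81/535 = 22.8617; b·c/n = 237·66/535 = 29.2374
Stratum 2 (Rural): n = 282; a·d/n = 40·48/282 = 6.8085; b·c/n = 142·52/282 = 26.1844
OR_MH = (22.8617 + 6.8085) / (29.2374 + 26.1844) = 29.6702 / 55.4218 = 0.53535

0.535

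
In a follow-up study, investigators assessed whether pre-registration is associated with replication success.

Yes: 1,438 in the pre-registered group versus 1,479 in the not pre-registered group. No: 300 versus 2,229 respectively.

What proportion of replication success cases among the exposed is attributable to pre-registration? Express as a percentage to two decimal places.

51.79

From the description: a = 1438, b = 300, c = 1479, d = 2229.
Risk in exposed = 1438/1738 = 0.82739; risk in unexposed = 1479/3708 = 0.39887.
RR = 0.82739/0.39887 = 2.07434
AR% = (RR − 1)/RR × 100 = (2.07434 − 1)/2.07434 × 100 = 51.7920%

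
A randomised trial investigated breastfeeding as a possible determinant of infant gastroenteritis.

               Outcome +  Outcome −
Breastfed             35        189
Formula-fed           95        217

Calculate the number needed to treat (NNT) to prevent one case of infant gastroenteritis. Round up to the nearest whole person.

7

Risk in treated group = 35/224 = 0.15625; risk in control = 95/312 = 0.30449.
Absolute risk reduction = 0.30449 − 0.15625 = 0.14824
NNT = 1 / ARR = 1 / 0.14824 = 6.746 → round up → 7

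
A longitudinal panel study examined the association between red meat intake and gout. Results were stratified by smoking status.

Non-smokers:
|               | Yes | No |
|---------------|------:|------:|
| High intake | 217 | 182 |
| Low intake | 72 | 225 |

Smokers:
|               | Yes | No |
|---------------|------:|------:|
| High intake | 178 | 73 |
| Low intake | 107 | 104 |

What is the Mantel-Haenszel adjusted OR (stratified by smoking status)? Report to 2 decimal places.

OR_MH = Σ(aᵢdᵢ/nᵢ) / Σ(bᵢcᵢ/nᵢ), where nᵢ is the stratum total.
Stratum 1 (Non-smokers): n = 696; a·d/n = 217·225/696 = 70.1509; b·c/n = 182·72/696 = 18.8276
Stratum 2 (Smokers): n = 462; a·d/n = 178·104/462 = 40.0693; b·c/n = 73·107/462 = 16.9069
OR_MH = (70.1509 + 40.0693) / (18.8276 + 16.9069) = 110.2201 / 35.7345 = 3.08442

3.08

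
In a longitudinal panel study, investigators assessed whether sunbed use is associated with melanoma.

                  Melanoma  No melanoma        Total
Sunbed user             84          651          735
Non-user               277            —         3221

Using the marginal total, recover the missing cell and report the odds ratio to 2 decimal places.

The missing cell is in the unexposed row: 3221 − 277 = 2944.
So a = 84, b = 651, c = 277, d = 2944.
OR = (a·d)/(b·c) = (84 × 2944) / (651 × 277) = 247296 / 180327 = 1.37138

1.37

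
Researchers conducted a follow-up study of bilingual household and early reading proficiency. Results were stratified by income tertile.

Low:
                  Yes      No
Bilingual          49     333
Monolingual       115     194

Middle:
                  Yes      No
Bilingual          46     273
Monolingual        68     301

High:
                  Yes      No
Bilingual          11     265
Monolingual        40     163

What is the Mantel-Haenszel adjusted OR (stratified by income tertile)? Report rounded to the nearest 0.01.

0.36

OR_MH = Σ(aᵢdᵢ/nᵢ) / Σ(bᵢcᵢ/nᵢ), where nᵢ is the stratum total.
Stratum 1 (Low): n = 691; a·d/n = 49·194/691 = 13.7569; b·c/n = 333·115/691 = 55.4197
Stratum 2 (Middle): n = 688; a·d/n = 46·301/688 = 20.1250; b·c/n = 273·68/688 = 26.9826
Stratum 3 (High): n = 479; a·d/n = 11·163/479 = 3.7432; b·c/n = 265·40/479 = 22.1294
OR_MH = (13.7569 + 20.1250 + 3.7432) / (55.4197 + 26.9826 + 22.1294) = 37.6251 / 104.5317 = 0.35994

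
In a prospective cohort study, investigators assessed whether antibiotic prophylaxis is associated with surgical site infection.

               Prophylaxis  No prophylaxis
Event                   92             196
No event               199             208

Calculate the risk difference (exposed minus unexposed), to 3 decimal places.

-0.169

Reading the table with exposure as columns: a = 92 (Prophylaxis, case), b = 199 (Prophylaxis, non-case), c = 196 (No prophylaxis, case), d = 208.
Risk in exposed = 92/291 = 0.316151; risk in unexposed = 196/404 = 0.485149.
Risk difference = 0.316151 − 0.485149 = -0.168997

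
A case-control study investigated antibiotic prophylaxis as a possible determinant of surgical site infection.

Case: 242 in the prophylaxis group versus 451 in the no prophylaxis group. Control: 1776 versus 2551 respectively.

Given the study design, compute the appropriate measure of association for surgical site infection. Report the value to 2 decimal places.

From the description: a = 242, b = 1776, c = 451, d = 2551.
This is a case-control study: participants were sampled on outcome status, so risks in the source population cannot be estimated directly — relative risk is not valid here. The odds ratio is the appropriate measure.
OR = (a·d)/(b·c) = (242 × 2551) / (1776 × 451) = 617342 / 800976 = 0.77074

0.77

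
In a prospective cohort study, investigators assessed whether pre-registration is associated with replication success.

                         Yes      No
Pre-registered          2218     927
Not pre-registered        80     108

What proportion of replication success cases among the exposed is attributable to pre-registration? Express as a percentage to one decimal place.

39.7

Cells: a = 2218, b = 927, c = 80, d = 108.
Risk in exposed = 2218/3145 = 0.70525; risk in unexposed = 80/188 = 0.42553.
RR = 0.70525/0.42553 = 1.65733
AR% = (RR − 1)/RR × 100 = (1.65733 − 1)/1.65733 × 100 = 39.6620%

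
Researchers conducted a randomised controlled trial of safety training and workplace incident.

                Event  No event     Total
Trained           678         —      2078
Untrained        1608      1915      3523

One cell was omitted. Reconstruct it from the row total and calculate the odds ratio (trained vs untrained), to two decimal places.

0.58

The missing cell is in the exposed row: 2078 − 678 = 1400.
So a = 678, b = 1400, c = 1608, d = 1915.
OR = (a·d)/(b·c) = (678 × 1915) / (1400 × 1608) = 1298370 / 2251200 = 0.57675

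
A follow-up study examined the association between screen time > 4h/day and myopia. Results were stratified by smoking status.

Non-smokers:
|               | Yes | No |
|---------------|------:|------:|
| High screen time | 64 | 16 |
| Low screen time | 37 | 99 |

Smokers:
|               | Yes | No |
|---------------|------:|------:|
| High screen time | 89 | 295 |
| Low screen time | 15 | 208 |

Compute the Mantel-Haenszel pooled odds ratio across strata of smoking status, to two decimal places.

OR_MH = Σ(aᵢdᵢ/nᵢ) / Σ(bᵢcᵢ/nᵢ), where nᵢ is the stratum total.
Stratum 1 (Non-smokers): n = 216; a·d/n = 64·99/216 = 29.3333; b·c/n = 16·37/216 = 2.7407
Stratum 2 (Smokers): n = 607; a·d/n = 89·208/607 = 30.4975; b·c/n = 295·15/607 = 7.2900
OR_MH = (29.3333 + 30.4975) / (2.7407 + 7.2900) = 59.8309 / 10.0307 = 5.96478

5.96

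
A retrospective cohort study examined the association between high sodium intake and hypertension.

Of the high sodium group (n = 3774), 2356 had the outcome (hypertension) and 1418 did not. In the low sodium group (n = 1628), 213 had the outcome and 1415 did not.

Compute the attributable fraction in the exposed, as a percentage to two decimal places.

From the description: a = 2356, b = 1418, c = 213, d = 1415.
Risk in exposed = 2356/3774 = 0.62427; risk in unexposed = 213/1628 = 0.13084.
RR = 0.62427/0.13084 = 4.77143
AR% = (RR − 1)/RR × 100 = (4.77143 − 1)/4.77143 × 100 = 79.0419%

79.04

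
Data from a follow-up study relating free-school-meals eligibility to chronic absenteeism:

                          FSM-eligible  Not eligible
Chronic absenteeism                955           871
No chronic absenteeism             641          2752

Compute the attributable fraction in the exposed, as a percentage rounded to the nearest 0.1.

59.8

Reading the table with exposure as columns: a = 955 (FSM-eligible, case), b = 641 (FSM-eligible, non-case), c = 871 (Not eligible, case), d = 2752.
Risk in exposed = 955/1596 = 0.59837; risk in unexposed = 871/3623 = 0.24041.
RR = 0.59837/0.24041 = 2.48898
AR% = (RR − 1)/RR × 100 = (2.48898 − 1)/2.48898 × 100 = 59.8228%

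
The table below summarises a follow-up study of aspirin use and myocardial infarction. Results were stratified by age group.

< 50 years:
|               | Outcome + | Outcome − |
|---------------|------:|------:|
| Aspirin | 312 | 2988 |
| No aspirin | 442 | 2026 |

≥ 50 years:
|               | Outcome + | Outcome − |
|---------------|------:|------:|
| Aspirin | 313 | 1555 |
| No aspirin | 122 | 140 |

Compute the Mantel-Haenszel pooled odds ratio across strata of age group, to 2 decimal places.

0.41

OR_MH = Σ(aᵢdᵢ/nᵢ) / Σ(bᵢcᵢ/nᵢ), where nᵢ is the stratum total.
Stratum 1 (< 50 years): n = 5768; a·d/n = 312·2026/5768 = 109.5895; b·c/n = 2988·442/5768 = 228.9695
Stratum 2 (≥ 50 years): n = 2130; a·d/n = 313·140/2130 = 20.5728; b·c/n = 1555·122/2130 = 89.0657
OR_MH = (109.5895 + 20.5728) / (228.9695 + 89.0657) = 130.1622 / 318.0352 = 0.40927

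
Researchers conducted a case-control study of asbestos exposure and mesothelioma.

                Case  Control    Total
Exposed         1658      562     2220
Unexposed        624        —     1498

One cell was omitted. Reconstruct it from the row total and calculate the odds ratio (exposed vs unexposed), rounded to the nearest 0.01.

The missing cell is in the unexposed row: 1498 − 624 = 874.
So a = 1658, b = 562, c = 624, d = 874.
OR = (a·d)/(b·c) = (1658 × 874) / (562 × 624) = 1449092 / 350688 = 4.13214

4.13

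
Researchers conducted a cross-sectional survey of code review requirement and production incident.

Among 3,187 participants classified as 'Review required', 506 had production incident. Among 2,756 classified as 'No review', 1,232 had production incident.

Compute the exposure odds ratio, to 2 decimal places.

0.23

From the description: a = 506, b = 2681, c = 1232, d = 1524.
OR = (a·d)/(b·c) = (506 × 1524) / (2681 × 1232) = 771144 / 3302992 = 0.23347
Exposure is associated with lower odds of production incident (OR = 0.23 < 1).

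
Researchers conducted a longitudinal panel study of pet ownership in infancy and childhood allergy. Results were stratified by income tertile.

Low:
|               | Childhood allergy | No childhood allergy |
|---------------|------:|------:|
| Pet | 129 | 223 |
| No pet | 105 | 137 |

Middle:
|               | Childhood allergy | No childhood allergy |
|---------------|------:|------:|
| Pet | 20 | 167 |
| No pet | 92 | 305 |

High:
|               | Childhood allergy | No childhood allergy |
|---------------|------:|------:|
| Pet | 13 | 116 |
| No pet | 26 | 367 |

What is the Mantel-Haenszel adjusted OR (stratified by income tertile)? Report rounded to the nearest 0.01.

0.69

OR_MH = Σ(aᵢdᵢ/nᵢ) / Σ(bᵢcᵢ/nᵢ), where nᵢ is the stratum total.
Stratum 1 (Low): n = 594; a·d/n = 129·137/594 = 29.7525; b·c/n = 223·105/594 = 39.4192
Stratum 2 (Middle): n = 584; a·d/n = 20·305/584 = 10.4452; b·c/n = 167·92/584 = 26.3082
Stratum 3 (High): n = 522; a·d/n = 13·367/522 = 9.1398; b·c/n = 116·26/522 = 5.7778
OR_MH = (29.7525 + 10.4452 + 9.1398) / (39.4192 + 26.3082 + 5.7778) = 49.3376 / 71.5052 = 0.68999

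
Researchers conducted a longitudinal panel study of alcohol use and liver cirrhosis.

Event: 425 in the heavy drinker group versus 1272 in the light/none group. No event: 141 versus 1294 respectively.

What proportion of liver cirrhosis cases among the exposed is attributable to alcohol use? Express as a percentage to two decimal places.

From the description: a = 425, b = 141, c = 1272, d = 1294.
Risk in exposed = 425/566 = 0.75088; risk in unexposed = 1272/2566 = 0.49571.
RR = 0.75088/0.49571 = 1.51475
AR% = (RR − 1)/RR × 100 = (1.51475 − 1)/1.51475 × 100 = 33.9827%

33.98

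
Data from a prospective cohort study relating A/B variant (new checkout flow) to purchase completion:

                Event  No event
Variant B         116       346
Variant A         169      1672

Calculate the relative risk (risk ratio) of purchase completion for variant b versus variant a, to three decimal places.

Cells: a = 116, b = 346, c = 169, d = 1672.
Risk in exposed = 116/462 = 0.25108; risk in unexposed = 169/1841 = 0.09180.
RR = 0.25108 / 0.09180 = 2.73516
The risk among the exposed is 2.74 times that among the unexposed.

2.735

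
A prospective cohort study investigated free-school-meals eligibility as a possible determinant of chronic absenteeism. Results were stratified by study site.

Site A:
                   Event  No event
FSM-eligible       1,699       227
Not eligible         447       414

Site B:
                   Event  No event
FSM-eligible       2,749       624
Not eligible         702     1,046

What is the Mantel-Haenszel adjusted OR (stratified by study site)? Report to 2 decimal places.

6.67

OR_MH = Σ(aᵢdᵢ/nᵢ) / Σ(bᵢcᵢ/nᵢ), where nᵢ is the stratum total.
Stratum 1 (Site A): n = 2787; a·d/n = 1699·414/2787 = 252.3811; b·c/n = 227·447/2787 = 36.4080
Stratum 2 (Site B): n = 5121; a·d/n = 2749·1046/5121 = 561.5024; b·c/n = 624·702/5121 = 85.5395
OR_MH = (252.3811 + 561.5024) / (36.4080 + 85.5395) = 813.8835 / 121.9475 = 6.67405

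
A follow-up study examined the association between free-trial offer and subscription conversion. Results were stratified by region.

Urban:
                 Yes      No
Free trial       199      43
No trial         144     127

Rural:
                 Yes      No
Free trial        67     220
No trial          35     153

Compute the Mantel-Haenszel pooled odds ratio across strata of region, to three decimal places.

2.505

OR_MH = Σ(aᵢdᵢ/nᵢ) / Σ(bᵢcᵢ/nᵢ), where nᵢ is the stratum total.
Stratum 1 (Urban): n = 513; a·d/n = 199·127/513 = 49.2651; b·c/n = 43·144/513 = 12.0702
Stratum 2 (Rural): n = 475; a·d/n = 67·153/475 = 21.5811; b·c/n = 220·35/475 = 16.2105
OR_MH = (49.2651 + 21.5811) / (12.0702 + 16.2105) = 70.8462 / 28.2807 = 2.50511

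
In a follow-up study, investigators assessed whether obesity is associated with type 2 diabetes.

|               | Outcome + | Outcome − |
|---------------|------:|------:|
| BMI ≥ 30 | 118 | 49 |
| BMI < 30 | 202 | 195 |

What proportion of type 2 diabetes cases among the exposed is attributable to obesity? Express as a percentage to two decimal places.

Cells: a = 118, b = 49, c = 202, d = 195.
Risk in exposed = 118/167 = 0.70659; risk in unexposed = 202/397 = 0.50882.
RR = 0.70659/0.50882 = 1.38869
AR% = (RR − 1)/RR × 100 = (1.38869 − 1)/1.38869 × 100 = 27.9896%

27.99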